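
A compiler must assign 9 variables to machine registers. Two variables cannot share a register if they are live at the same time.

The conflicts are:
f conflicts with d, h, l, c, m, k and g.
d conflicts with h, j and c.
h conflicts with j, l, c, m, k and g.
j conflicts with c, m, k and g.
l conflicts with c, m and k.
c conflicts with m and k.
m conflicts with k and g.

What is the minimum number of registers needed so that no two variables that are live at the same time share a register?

f, h, l, c, m, k pairwise conflict, so at least 6 registers are needed.
6 registers suffice: register 1 → {h}; register 2 → {f, j}; register 3 → {d, m}; register 4 → {c, g}; register 5 → {k}; register 6 → {l}. Every pair that conflicts lands in different registers.

6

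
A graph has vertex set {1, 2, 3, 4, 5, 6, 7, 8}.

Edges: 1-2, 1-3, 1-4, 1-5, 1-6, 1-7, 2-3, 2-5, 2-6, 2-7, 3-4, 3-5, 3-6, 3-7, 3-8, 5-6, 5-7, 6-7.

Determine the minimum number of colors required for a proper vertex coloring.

1, 2, 3, 5, 6, 7 form a clique, so at least 6 colors are needed.
6 colors suffice: color a → {3}; color b → {1, 8}; color c → {4, 6}; color d → {5}; color e → {2}; color f → {7}. No two adjacent vertices share a color.

6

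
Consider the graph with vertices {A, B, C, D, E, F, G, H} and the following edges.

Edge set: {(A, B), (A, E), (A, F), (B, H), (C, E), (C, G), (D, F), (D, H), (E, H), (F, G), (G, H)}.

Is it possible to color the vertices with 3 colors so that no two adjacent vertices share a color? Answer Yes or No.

Yes

The chromatic number is 3. The cycle F-A-B-H-G-F has odd length 5, so it cannot be 2-colored; at least 3 colors are needed.
One proper 3-coloring: A=1, B=2, C=1, D=2, E=2, F=3, G=2, H=1.
That is already a proper 3-coloring.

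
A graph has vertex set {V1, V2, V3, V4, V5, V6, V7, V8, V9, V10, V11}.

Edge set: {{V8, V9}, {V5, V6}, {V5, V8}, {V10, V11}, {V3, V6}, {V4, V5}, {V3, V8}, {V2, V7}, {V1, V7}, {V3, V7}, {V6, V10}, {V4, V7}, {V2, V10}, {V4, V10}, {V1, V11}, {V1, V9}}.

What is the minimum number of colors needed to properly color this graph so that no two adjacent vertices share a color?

3

The cycle V4-V5-V8-V3-V7-V4 has odd length 5, so it cannot be 2-colored; at least 3 colors are needed.
One proper 3-coloring: V1=blue, V2=blue, V3=green, V4=blue, V5=green, V6=blue, V7=red, V8=red, V9=green, V10=red, V11=green. No two adjacent vertices share a color.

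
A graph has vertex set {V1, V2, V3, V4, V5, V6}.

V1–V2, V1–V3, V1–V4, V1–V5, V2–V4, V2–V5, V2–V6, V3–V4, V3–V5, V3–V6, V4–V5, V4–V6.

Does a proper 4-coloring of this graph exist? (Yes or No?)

Yes

The chromatic number is 4. V1, V2, V4, V5 form a clique, so at least 4 colors are needed.
4 colors suffice: color 1 → {V4}; color 2 → {V5, V6}; color 3 → {V2, V3}; color 4 → {V1}.
That is already a proper 4-coloring.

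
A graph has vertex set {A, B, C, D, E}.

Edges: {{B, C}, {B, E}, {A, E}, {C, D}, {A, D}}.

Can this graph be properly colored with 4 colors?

The chromatic number is 3. The cycle B-C-D-A-E-B has odd length 5, so it cannot be 2-colored; at least 3 colors are needed.
3 colors suffice: color red → {B, D}; color blue → {C, E}; color green → {A}.
Since 4 ≥ 3, a proper 4-coloring certainly exists.

Yes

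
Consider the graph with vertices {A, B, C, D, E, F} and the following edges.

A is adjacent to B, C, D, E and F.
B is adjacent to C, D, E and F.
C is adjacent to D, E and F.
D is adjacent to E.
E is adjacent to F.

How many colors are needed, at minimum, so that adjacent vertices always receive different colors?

A, B, C, D, E are pairwise adjacent (a clique of size 5), so at least 5 colors are needed.
5 colors suffice: color 1 → {A}; color 2 → {B}; color 3 → {E}; color 4 → {C}; color 5 → {D, F}. Every edge joins two different colors.

5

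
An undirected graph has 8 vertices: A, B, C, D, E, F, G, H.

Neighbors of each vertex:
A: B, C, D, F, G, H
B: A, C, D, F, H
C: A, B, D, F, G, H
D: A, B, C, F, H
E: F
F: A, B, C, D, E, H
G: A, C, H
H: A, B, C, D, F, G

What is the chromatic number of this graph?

6

A, B, C, D, F, H form a clique, so at least 6 colors are needed.
6 colors suffice: A=1, B=6, C=3, D=5, E=1, F=4, G=4, H=2. Every edge joins two different colors.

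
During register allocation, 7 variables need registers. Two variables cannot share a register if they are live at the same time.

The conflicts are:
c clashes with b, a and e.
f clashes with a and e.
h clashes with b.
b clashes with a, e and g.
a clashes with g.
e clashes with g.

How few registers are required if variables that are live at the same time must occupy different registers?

3

c, b, e pairwise conflict, so at least 3 registers are needed.
Using 3 registers: c=3, f=1, h=2, b=1, a=2, e=2, g=3. Every pair that conflicts lands in different registers.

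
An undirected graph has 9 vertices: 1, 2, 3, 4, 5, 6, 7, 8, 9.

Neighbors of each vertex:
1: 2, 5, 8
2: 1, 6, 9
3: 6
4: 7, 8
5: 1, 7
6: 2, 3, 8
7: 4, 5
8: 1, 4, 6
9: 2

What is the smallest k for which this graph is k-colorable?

The cycle 4-8-1-5-7-4 has odd length 5, so it cannot be 2-colored; at least 3 colors are needed.
3 colors suffice: color a → {2, 3, 5, 8}; color b → {1, 6, 7, 9}; color c → {4}. Every edge joins two different colors.

3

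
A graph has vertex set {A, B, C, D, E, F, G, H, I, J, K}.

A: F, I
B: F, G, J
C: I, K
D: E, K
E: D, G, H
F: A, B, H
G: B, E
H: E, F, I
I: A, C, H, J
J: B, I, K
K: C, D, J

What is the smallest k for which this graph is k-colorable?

The cycle F-B-J-I-A-F has odd length 5, so it cannot be 2-colored; at least 3 colors are needed.
3 colors suffice: color 1 → {B, E, I, K}; color 2 → {C, D, F, G, J}; color 3 → {A, H}. No two adjacent vertices share a color.

3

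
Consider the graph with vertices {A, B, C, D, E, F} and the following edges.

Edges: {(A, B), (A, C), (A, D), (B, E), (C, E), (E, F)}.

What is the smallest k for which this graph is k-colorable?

2

C and E are adjacent, so at least 2 colors are needed.
2 colors suffice: color 1 → {A, E}; color 2 → {B, C, D, F}. No two adjacent vertices share a color.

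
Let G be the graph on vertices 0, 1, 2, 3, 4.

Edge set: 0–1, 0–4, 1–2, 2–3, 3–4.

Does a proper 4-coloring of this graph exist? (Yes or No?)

Yes

The chromatic number is 3. The cycle 2-3-4-0-1-2 has odd length 5, so it cannot be 2-colored; at least 3 colors are needed.
3 colors suffice: color a → {1, 4}; color b → {0, 3}; color c → {2}.
Since 4 ≥ 3, a proper 4-coloring certainly exists.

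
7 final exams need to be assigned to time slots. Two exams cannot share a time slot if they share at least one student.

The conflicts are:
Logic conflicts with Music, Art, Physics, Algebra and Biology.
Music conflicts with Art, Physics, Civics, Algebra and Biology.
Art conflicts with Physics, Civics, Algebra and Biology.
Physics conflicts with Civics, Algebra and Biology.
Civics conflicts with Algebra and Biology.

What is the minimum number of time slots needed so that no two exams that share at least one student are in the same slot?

Music, Art, Physics, Civics, Algebra pairwise conflict, so at least 5 time slots are needed.
5 time slots suffice: time slot 1 → {Physics}; time slot 2 → {Art}; time slot 3 → {Music}; time slot 4 → {Logic, Civics}; time slot 5 → {Algebra, Biology}. Each listed conflict is separated.

5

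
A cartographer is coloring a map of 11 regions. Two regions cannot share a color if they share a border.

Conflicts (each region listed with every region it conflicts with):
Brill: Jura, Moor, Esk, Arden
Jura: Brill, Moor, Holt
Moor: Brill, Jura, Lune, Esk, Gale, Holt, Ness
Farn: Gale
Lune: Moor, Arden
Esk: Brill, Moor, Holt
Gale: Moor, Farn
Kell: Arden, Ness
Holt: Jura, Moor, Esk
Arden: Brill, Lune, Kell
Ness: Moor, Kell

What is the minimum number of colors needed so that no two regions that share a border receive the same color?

Moor, Esk, Holt all conflict with each other, so at least 3 colors are needed.
3 colors suffice: color 1 → {Moor, Farn, Arden}; color 2 → {Brill, Lune, Gale, Holt, Ness}; color 3 → {Jura, Esk, Kell}. No two conflicting regions share a color.

3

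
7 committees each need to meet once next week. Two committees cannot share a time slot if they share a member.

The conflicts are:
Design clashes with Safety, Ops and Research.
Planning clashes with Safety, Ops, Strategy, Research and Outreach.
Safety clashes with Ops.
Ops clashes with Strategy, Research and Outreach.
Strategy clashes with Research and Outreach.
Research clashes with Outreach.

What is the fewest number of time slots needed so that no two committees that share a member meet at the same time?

Planning, Ops, Strategy, Research, Outreach pairwise conflict, so at least 5 time slots are needed.
Using 5 time slots: Design=3, Planning=3, Safety=2, Ops=1, Strategy=4, Research=2, Outreach=5. Each listed conflict is separated.

5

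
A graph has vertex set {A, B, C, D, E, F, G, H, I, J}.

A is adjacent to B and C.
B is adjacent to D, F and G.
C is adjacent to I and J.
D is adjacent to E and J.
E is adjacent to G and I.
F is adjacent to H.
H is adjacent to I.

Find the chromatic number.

3

The cycle C-A-B-D-J-C has odd length 5, so it cannot be 2-colored; at least 3 colors are needed.
One proper 3-coloring: A=green, B=red, C=blue, D=green, E=blue, F=blue, G=green, H=green, I=red, J=red. No two adjacent vertices share a color.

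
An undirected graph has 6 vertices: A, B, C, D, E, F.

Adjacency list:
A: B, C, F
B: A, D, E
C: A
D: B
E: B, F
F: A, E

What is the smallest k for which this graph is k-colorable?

2

B and D are adjacent, so at least 2 colors are needed.
2 colors suffice: color 1 → {B, C, F}; color 2 → {A, D, E}. Every edge joins two different colors.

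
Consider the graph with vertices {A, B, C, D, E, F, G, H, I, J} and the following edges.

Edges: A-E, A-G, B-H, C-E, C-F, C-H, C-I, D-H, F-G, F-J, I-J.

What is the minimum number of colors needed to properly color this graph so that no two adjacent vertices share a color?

3

The cycle G-A-E-C-F-G has odd length 5, so it cannot be 2-colored; at least 3 colors are needed.
3 colors suffice: A=1, B=1, C=1, D=1, E=2, F=2, G=3, H=2, I=2, J=1. No two adjacent vertices share a color.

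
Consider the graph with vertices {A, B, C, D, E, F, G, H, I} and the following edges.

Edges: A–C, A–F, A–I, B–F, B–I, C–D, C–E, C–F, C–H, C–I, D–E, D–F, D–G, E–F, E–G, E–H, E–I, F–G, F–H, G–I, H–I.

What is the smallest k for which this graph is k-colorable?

4

C, E, H, I are mutually adjacent (a clique of size 4), so at least 4 colors are needed.
A valid assignment using 4 colors: A=3, B=2, C=2, D=4, E=3, F=1, G=2, H=4, I=1. Each edge has distinct colors on its endpoints.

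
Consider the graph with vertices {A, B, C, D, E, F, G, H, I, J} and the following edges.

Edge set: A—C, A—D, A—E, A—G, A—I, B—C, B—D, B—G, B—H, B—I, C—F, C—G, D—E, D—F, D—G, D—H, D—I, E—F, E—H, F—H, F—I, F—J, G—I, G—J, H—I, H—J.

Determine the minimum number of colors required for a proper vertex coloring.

D, E, F, H form a clique, so at least 4 colors are needed.
4 colors suffice: color 1 → {C, D, J}; color 2 → {A, B, F}; color 3 → {G, H}; color 4 → {E, I}. Every edge joins two different colors.

4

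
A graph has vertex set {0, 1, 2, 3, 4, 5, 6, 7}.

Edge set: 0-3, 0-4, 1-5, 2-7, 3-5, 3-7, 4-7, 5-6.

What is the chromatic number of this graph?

2

4 and 7 are adjacent, so at least 2 colors are needed.
2 colors suffice: 0=a, 1=b, 2=b, 3=b, 4=b, 5=a, 6=b, 7=a. No two adjacent vertices share a color.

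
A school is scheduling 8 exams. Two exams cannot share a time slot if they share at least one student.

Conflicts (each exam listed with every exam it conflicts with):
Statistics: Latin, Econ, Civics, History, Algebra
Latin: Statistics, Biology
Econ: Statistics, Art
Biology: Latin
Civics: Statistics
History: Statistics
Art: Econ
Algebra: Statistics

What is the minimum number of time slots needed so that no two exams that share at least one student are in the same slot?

2

Statistics and Latin conflict, so at least 2 time slots are needed.
2 time slots suffice: time slot 1 → {Statistics, Biology, Art}; time slot 2 → {Latin, Econ, Civics, History, Algebra}. No two conflicting exams share a time slot.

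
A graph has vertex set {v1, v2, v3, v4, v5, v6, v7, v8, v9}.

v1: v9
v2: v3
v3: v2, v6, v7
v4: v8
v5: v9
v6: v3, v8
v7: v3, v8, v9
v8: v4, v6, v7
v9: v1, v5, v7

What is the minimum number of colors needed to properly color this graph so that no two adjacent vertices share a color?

2

v7 and v8 are adjacent, so at least 2 colors are needed.
2 colors suffice: color 1 → {v1, v2, v4, v5, v6, v7}; color 2 → {v3, v8, v9}. No two adjacent vertices share a color.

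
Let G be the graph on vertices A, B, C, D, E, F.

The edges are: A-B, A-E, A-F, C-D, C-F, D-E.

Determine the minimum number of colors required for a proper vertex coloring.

3

The cycle D-E-A-F-C-D has odd length 5, so it cannot be 2-colored; at least 3 colors are needed.
3 colors suffice: color 1 → {A, C}; color 2 → {B, E, F}; color 3 → {D}. Every edge joins two different colors.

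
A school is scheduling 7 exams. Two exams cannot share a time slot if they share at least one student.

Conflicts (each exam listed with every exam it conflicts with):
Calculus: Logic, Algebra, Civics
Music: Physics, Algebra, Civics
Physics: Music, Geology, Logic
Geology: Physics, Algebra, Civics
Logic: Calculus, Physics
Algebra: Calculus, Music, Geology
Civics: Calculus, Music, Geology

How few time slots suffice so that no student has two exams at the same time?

The cycle Civics-Geology-Physics-Logic-Calculus-Civics has odd length 5, so it cannot be 2-colored; at least 3 time slots are needed.
3 time slots suffice: time slot 1 → {Physics, Algebra, Civics}; time slot 2 → {Calculus, Music, Geology}; time slot 3 → {Logic}. No two conflicting exams share a time slot.

3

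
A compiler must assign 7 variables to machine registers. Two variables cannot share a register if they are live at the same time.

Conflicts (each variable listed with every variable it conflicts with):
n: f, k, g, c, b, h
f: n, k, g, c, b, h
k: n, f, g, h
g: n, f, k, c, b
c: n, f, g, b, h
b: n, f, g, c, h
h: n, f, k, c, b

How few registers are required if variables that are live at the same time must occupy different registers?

n, f, c, b, h pairwise conflict, so at least 5 registers are needed.
A valid assignment using 5 registers: n=1, f=2, k=3, g=4, c=3, b=5, h=4. Each listed conflict is separated.

5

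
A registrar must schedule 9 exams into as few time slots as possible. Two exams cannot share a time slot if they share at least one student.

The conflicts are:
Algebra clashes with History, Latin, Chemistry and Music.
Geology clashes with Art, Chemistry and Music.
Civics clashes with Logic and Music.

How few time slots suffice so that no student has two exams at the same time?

2

Civics and Music conflict, so at least 2 time slots are needed.
2 time slots suffice: time slot 1 → {Algebra, Geology, Civics}; time slot 2 → {History, Art, Latin, Logic, Chemistry, Music}. No two conflicting exams share a time slot.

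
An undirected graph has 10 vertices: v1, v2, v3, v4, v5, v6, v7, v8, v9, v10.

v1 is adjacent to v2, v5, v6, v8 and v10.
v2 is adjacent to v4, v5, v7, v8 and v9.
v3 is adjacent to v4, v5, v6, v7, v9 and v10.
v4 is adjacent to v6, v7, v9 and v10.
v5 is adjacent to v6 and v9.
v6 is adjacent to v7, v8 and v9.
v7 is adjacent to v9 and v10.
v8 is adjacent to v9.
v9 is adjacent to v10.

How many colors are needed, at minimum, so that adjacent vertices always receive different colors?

5

v3, v4, v6, v7, v9 form a clique, so at least 5 colors are needed.
A valid assignment using 5 colors: v1=red, v2=blue, v3=yellow, v4=purple, v5=green, v6=blue, v7=green, v8=green, v9=red, v10=blue. No two adjacent vertices share a color.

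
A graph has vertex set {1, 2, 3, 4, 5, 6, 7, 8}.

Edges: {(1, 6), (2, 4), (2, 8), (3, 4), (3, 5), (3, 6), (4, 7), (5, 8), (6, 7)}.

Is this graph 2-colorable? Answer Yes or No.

No

The cycle 4-3-5-8-2-4 has odd length 5, so it cannot be 2-colored; at least 3 colors are needed.
So 2 colors are not enough.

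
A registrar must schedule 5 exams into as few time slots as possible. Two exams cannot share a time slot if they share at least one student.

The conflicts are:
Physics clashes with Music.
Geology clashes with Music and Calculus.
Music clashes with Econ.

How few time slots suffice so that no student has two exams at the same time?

Geology and Calculus conflict, so at least 2 time slots are needed.
2 time slots suffice: Physics=2, Geology=2, Music=1, Econ=2, Calculus=1. Every pair that conflicts lands in different time slots.

2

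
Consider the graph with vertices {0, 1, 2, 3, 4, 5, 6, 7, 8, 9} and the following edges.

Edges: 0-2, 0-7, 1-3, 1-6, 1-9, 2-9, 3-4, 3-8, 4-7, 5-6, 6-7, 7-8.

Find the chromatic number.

The cycle 3-4-7-6-1-3 has odd length 5, so it cannot be 2-colored; at least 3 colors are needed.
3 colors suffice: color red → {1, 2, 5, 7}; color blue → {0, 3, 6, 9}; color green → {4, 8}. Every edge joins two different colors.

3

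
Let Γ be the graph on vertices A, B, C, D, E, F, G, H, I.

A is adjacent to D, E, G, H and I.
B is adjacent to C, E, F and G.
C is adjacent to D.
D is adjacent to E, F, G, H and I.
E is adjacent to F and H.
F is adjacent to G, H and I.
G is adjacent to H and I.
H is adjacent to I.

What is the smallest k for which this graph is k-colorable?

5

A, D, G, H, I are mutually adjacent (a clique of size 5), so at least 5 colors are needed.
A valid assignment using 5 colors: A=4, B=1, C=2, D=1, E=3, F=4, G=3, H=2, I=5. No two adjacent vertices share a color.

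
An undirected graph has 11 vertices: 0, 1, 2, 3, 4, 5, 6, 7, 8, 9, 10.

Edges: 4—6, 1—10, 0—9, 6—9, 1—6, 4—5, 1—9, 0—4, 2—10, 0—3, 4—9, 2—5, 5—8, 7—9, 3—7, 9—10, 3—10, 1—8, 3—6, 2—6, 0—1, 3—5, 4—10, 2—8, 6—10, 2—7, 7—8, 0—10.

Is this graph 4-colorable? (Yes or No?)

The chromatic number is 4. 4, 6, 9, 10 are pairwise adjacent (a clique of size 4), so at least 4 colors are needed.
One proper 4-coloring: 0=blue, 1=yellow, 2=green, 3=green, 4=yellow, 5=red, 6=blue, 7=red, 8=blue, 9=green, 10=red.
That is already a proper 4-coloring.

Yes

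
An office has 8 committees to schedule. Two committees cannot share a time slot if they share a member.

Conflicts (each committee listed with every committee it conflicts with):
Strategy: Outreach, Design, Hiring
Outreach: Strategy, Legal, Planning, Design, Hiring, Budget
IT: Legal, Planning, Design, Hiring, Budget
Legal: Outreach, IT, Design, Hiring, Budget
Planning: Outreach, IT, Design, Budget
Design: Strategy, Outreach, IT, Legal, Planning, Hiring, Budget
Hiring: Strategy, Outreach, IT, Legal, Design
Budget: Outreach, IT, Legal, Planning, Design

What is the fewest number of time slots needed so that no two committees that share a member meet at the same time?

Outreach, Planning, Design, Budget all conflict with each other, so at least 4 time slots are needed.
4 time slots suffice: time slot 1 → {Design}; time slot 2 → {Outreach, IT}; time slot 3 → {Hiring, Budget}; time slot 4 → {Strategy, Legal, Planning}. No two conflicting committees share a time slot.

4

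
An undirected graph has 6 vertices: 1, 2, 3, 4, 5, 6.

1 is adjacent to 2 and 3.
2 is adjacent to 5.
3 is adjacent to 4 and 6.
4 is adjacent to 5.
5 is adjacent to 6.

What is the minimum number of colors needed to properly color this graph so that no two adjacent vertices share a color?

3

The cycle 5-2-1-3-6-5 has odd length 5, so it cannot be 2-colored; at least 3 colors are needed.
A valid assignment using 3 colors: 1=blue, 2=green, 3=red, 4=blue, 5=red, 6=blue. Every edge joins two different colors.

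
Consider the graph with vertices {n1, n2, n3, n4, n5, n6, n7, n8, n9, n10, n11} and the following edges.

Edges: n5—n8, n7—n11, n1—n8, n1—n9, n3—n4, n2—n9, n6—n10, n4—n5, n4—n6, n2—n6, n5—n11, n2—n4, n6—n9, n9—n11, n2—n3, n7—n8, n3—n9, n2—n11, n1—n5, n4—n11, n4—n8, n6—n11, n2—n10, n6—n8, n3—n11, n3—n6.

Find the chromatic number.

5

n2, n3, n6, n9, n11 form a clique, so at least 5 colors are needed.
5 colors suffice: n1=Y, n2=Y, n3=P, n4=G, n5=R, n6=R, n7=R, n8=B, n9=G, n10=B, n11=B. Each edge has distinct colors on its endpoints.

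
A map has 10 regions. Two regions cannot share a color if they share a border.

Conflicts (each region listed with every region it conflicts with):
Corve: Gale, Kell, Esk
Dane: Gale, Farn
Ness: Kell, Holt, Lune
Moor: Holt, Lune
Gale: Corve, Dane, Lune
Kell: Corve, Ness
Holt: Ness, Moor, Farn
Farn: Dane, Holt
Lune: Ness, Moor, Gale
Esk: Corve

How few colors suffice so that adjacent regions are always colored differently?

The cycle Corve-Gale-Lune-Ness-Kell-Corve has odd length 5, so it cannot be 2-colored; at least 3 colors are needed.
One proper 3-coloring: Corve=1, Dane=1, Ness=2, Moor=2, Gale=2, Kell=3, Holt=1, Farn=2, Lune=1, Esk=2. No two conflicting regions share a color.

3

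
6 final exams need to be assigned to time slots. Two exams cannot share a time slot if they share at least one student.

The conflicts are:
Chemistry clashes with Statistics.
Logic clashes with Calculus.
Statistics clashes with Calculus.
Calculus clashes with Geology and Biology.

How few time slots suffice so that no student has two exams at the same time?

2

Chemistry and Statistics conflict, so at least 2 time slots are needed.
2 time slots suffice: time slot 1 → {Chemistry, Calculus}; time slot 2 → {Logic, Statistics, Geology, Biology}. Every pair that conflicts lands in different time slots.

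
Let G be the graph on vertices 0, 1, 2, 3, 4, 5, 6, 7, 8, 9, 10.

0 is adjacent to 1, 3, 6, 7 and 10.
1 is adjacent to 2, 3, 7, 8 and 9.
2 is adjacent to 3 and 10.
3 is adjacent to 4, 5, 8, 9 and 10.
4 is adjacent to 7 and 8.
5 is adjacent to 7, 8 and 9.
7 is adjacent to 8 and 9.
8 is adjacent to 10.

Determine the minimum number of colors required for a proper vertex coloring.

3

1, 3, 9 are mutually adjacent, so at least 3 colors are needed.
3 colors suffice: color a → {3, 6, 7}; color b → {0, 2, 8, 9}; color c → {1, 4, 5, 10}. Each edge has distinct colors on its endpoints.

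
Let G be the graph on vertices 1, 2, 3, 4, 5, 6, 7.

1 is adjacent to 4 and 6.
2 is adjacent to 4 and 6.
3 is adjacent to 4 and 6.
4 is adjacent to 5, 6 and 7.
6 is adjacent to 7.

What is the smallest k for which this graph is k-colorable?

3

2, 4, 6 are pairwise adjacent, so at least 3 colors are needed.
One proper 3-coloring: 1=green, 2=green, 3=green, 4=red, 5=blue, 6=blue, 7=green. No two adjacent vertices share a color.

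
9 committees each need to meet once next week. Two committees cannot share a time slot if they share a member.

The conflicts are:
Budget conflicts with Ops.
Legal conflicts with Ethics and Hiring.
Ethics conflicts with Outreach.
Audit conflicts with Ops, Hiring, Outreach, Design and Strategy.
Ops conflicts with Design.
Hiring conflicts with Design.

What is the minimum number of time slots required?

3

Audit, Hiring, Design all conflict with each other, so at least 3 time slots are needed.
3 time slots suffice: time slot 1 → {Budget, Ethics, Audit}; time slot 2 → {Ops, Hiring, Outreach, Strategy}; time slot 3 → {Legal, Design}. Every pair that conflicts lands in different time slots.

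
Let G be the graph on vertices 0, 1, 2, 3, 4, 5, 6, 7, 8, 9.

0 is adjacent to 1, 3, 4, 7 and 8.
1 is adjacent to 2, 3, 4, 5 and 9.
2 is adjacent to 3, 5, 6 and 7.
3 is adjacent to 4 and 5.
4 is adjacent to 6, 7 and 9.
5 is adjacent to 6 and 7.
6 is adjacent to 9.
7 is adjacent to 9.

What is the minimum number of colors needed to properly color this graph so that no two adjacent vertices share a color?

4

1, 2, 3, 5 are mutually adjacent (a clique of size 4), so at least 4 colors are needed.
4 colors suffice: color red → {1, 6, 7, 8}; color blue → {4, 5}; color green → {0, 2, 9}; color yellow → {3}. Each edge has distinct colors on its endpoints.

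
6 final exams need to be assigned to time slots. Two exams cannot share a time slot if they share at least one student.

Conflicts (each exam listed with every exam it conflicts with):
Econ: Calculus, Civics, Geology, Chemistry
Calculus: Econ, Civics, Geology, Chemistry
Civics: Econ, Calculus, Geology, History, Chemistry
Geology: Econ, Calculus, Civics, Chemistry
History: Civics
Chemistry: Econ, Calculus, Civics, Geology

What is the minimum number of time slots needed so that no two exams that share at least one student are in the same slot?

5

Econ, Calculus, Civics, Geology, Chemistry are mutually in conflict, so at least 5 time slots are needed.
A valid assignment using 5 time slots: Econ=2, Calculus=3, Civics=1, Geology=4, History=2, Chemistry=5. Each listed conflict is separated.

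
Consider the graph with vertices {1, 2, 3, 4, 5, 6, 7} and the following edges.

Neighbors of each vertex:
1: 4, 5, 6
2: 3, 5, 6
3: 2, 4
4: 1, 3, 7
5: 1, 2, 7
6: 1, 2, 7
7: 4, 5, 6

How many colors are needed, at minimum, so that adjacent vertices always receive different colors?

3

The cycle 1-4-3-2-5-1 has odd length 5, so it cannot be 2-colored; at least 3 colors are needed.
3 colors suffice: color red → {4, 5, 6}; color blue → {1, 2, 7}; color green → {3}. Each edge has distinct colors on its endpoints.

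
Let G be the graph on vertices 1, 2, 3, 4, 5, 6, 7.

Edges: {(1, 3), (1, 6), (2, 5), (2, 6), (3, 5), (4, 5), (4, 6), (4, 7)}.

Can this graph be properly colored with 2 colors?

The cycle 1-6-4-5-3-1 has odd length 5, so it cannot be 2-colored; at least 3 colors are needed.
So 2 colors are not enough.

No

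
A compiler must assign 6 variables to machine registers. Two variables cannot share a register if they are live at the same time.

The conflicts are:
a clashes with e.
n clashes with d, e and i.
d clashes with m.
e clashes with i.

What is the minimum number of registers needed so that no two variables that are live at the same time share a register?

3

n, e, i all conflict with each other, so at least 3 registers are needed.
3 registers suffice: a=1, n=1, d=2, m=1, e=2, i=3. No two conflicting variables share a register.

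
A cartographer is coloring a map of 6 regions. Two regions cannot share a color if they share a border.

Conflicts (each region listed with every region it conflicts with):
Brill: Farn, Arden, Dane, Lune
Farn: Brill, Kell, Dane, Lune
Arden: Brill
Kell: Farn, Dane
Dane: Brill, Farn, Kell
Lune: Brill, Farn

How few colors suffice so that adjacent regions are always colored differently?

Brill, Farn, Lune all conflict with each other, so at least 3 colors are needed.
3 colors suffice: Brill=2, Farn=1, Arden=1, Kell=2, Dane=3, Lune=3. No two conflicting regions share a color.

3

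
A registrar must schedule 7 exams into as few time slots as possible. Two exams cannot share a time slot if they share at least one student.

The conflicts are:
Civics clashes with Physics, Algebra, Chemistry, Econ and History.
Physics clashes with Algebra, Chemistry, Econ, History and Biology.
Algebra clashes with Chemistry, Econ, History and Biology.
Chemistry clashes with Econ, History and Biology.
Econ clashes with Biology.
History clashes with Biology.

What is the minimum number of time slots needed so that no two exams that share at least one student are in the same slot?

Physics, Algebra, Chemistry, History, Biology are mutually in conflict, so at least 5 time slots are needed.
Using 5 time slots: Civics=5, Physics=1, Algebra=3, Chemistry=2, Econ=4, History=4, Biology=5. No two conflicting exams share a time slot.

5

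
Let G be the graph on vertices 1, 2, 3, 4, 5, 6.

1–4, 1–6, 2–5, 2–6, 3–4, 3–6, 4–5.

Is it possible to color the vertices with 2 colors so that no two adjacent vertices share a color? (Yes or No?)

No

The cycle 6-2-5-4-3-6 has odd length 5, so it cannot be 2-colored; at least 3 colors are needed.
So 2 colors are not enough.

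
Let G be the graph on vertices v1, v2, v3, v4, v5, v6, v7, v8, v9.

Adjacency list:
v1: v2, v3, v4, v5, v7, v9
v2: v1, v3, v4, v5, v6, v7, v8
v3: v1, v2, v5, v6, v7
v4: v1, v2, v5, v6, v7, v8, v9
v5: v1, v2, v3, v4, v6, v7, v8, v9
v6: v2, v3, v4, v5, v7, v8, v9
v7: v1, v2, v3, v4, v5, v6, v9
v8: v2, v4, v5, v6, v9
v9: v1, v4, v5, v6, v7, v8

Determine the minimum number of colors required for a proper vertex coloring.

v4, v5, v6, v8, v9 are pairwise adjacent (a clique of size 5), so at least 5 colors are needed.
A valid assignment using 5 colors: v1=2, v2=5, v3=4, v4=4, v5=1, v6=2, v7=3, v8=3, v9=5. Every edge joins two different colors.

5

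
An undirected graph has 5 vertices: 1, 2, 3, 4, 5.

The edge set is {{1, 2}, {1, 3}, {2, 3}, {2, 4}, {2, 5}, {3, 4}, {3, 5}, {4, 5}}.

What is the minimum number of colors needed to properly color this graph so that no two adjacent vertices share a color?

2, 3, 4, 5 are pairwise adjacent (a clique of size 4), so at least 4 colors are needed.
A valid assignment using 4 colors: 1=c, 2=b, 3=a, 4=c, 5=d. Every edge joins two different colors.

4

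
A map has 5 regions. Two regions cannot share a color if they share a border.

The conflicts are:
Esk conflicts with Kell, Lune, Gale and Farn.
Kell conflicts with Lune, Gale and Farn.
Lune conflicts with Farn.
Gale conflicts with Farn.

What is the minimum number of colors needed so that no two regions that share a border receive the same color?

Esk, Kell, Gale, Farn all conflict with each other, so at least 4 colors are needed.
A valid assignment using 4 colors: Esk=1, Kell=2, Lune=4, Gale=4, Farn=3. No two conflicting regions share a color.

4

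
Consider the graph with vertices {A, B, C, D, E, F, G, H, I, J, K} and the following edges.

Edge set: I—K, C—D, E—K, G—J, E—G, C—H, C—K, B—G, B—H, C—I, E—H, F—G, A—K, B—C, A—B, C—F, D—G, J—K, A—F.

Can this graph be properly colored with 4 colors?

Yes

The chromatic number is 3. B, C, H are pairwise adjacent, so at least 3 colors are needed.
One proper 3-coloring: A=1, B=3, C=1, D=2, E=3, F=2, G=1, H=2, I=3, J=3, K=2.
Since 4 ≥ 3, a proper 4-coloring certainly exists.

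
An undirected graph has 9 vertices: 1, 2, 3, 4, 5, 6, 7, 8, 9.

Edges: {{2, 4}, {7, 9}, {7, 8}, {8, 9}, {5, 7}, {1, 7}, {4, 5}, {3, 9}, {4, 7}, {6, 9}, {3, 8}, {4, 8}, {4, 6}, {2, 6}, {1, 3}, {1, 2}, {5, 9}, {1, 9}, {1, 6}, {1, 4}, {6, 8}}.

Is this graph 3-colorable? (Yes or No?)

1, 2, 4, 6 are mutually adjacent (a clique of size 4), so at least 4 colors are needed.
So 3 colors are not enough.

No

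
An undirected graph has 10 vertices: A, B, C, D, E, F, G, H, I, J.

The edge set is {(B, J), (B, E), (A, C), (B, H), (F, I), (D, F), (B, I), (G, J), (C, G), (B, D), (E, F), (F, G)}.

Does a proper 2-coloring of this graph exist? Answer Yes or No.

No

The cycle J-B-I-F-G-J has odd length 5, so it cannot be 2-colored; at least 3 colors are needed.
So 2 colors are not enough.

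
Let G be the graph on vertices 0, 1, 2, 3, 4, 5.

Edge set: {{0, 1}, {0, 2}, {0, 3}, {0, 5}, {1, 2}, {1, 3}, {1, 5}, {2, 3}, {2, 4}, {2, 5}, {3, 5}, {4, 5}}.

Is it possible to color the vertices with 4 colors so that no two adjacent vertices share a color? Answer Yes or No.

No

0, 1, 2, 3, 5 are mutually adjacent (a clique of size 5), so at least 5 colors are needed.
So 4 colors are not enough.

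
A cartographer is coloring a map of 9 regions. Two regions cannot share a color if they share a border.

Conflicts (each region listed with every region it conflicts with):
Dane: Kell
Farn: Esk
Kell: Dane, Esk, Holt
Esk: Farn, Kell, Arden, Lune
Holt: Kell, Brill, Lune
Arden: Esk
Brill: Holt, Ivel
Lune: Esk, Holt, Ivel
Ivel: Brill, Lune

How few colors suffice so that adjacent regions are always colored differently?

2

Dane and Kell conflict, so at least 2 colors are needed.
2 colors suffice: color 1 → {Dane, Esk, Holt, Ivel}; color 2 → {Farn, Kell, Arden, Brill, Lune}. No two conflicting regions share a color.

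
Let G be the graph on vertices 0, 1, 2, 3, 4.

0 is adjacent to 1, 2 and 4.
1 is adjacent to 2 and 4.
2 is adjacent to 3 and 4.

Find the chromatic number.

4

0, 1, 2, 4 are mutually adjacent (a clique of size 4), so at least 4 colors are needed.
4 colors suffice: color a → {2}; color b → {1, 3}; color c → {0}; color d → {4}. Every edge joins two different colors.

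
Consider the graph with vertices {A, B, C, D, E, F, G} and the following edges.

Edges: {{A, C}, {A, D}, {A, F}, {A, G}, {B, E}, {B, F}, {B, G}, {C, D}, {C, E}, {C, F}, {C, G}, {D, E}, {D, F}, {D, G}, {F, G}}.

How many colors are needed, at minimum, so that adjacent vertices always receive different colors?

A, C, D, F, G form a clique, so at least 5 colors are needed.
A valid assignment using 5 colors: A=5, B=1, C=3, D=1, E=2, F=2, G=4. Every edge joins two different colors.

5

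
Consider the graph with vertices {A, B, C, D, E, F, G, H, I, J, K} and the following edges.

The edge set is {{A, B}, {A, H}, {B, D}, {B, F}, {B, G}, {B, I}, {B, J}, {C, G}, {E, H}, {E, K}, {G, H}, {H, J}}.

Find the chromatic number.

B and D are adjacent, so at least 2 colors are needed.
One proper 2-coloring: A=2, B=1, C=1, D=2, E=2, F=2, G=2, H=1, I=2, J=2, K=1. Every edge joins two different colors.

2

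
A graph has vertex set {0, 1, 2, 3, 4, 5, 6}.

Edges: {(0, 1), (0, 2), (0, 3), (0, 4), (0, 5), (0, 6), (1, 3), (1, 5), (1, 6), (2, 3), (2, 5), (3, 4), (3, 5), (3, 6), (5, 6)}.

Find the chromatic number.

0, 1, 3, 5, 6 are mutually adjacent (a clique of size 5), so at least 5 colors are needed.
5 colors suffice: color red → {0}; color blue → {3}; color green → {4, 5}; color yellow → {2, 6}; color purple → {1}. No two adjacent vertices share a color.

5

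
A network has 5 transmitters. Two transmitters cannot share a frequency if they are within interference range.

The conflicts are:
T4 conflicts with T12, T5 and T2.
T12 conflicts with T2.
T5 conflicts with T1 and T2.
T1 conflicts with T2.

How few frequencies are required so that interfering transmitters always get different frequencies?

3

T5, T1, T2 pairwise conflict, so at least 3 frequencies are needed.
3 frequencies suffice: T4=3, T12=2, T5=2, T1=3, T2=1. Every pair that conflicts lands in different frequencies.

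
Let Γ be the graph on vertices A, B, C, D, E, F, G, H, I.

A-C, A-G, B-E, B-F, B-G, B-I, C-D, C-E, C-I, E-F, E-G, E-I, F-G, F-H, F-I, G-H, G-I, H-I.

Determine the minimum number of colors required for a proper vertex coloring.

5

B, E, F, G, I are mutually adjacent (a clique of size 5), so at least 5 colors are needed.
5 colors suffice: A=2, B=5, C=1, D=2, E=4, F=3, G=1, H=4, I=2. Every edge joins two different colors.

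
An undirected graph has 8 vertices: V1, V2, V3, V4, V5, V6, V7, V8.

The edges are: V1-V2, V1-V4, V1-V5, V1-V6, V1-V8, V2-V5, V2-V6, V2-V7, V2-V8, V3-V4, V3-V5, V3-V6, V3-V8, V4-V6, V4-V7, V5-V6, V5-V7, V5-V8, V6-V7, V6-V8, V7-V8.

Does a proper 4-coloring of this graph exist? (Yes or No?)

V2, V5, V6, V7, V8 are mutually adjacent (a clique of size 5), so at least 5 colors are needed.
So 4 colors are not enough.

No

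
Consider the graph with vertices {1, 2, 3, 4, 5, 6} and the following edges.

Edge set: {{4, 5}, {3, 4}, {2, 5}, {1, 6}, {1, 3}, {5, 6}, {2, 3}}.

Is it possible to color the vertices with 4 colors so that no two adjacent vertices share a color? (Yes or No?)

The chromatic number is 3. The cycle 4-5-6-1-3-4 has odd length 5, so it cannot be 2-colored; at least 3 colors are needed.
3 colors suffice: color a → {3, 5}; color b → {2, 4, 6}; color c → {1}.
Since 4 ≥ 3, a proper 4-coloring certainly exists.

Yes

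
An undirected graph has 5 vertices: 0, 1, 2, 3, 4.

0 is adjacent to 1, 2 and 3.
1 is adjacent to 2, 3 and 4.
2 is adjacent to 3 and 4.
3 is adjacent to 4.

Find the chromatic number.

4

1, 2, 3, 4 are mutually adjacent (a clique of size 4), so at least 4 colors are needed.
4 colors suffice: color red → {3}; color blue → {1}; color green → {2}; color yellow → {0, 4}. Every edge joins two different colors.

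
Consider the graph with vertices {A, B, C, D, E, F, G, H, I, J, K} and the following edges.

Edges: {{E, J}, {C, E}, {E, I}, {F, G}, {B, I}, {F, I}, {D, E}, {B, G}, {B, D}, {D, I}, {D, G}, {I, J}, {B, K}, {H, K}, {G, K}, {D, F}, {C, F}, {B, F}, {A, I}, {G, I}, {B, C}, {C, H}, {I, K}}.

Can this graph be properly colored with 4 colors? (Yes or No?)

B, D, F, G, I form a clique, so at least 5 colors are needed.
So 4 colors are not enough.

No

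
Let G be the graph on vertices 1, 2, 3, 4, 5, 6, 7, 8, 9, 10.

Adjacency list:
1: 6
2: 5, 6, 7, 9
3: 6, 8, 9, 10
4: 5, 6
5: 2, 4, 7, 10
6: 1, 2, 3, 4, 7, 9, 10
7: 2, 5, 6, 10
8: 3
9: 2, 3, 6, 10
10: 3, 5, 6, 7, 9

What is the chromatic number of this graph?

4

3, 6, 9, 10 form a clique, so at least 4 colors are needed.
4 colors suffice: color red → {5, 6, 8}; color blue → {1, 2, 4, 10}; color green → {3, 7}; color yellow → {9}. Every edge joins two different colors.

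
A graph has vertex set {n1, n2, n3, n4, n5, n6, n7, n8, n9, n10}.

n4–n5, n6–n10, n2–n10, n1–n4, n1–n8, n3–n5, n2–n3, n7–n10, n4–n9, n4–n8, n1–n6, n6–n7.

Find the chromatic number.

3

n1, n4, n8 are pairwise adjacent, so at least 3 colors are needed.
3 colors suffice: color 1 → {n3, n4, n10}; color 2 → {n1, n2, n5, n7, n9}; color 3 → {n6, n8}. No two adjacent vertices share a color.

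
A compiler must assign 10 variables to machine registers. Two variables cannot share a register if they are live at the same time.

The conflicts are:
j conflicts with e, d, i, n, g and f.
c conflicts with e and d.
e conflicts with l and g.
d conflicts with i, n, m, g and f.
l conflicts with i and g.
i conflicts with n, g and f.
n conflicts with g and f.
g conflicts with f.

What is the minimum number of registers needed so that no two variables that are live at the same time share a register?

6

j, d, i, n, g, f all conflict with each other, so at least 6 registers are needed.
6 registers suffice: register 1 → {c, m, g}; register 2 → {e, d}; register 3 → {i}; register 4 → {j, l}; register 5 → {f}; register 6 → {n}. Each listed conflict is separated.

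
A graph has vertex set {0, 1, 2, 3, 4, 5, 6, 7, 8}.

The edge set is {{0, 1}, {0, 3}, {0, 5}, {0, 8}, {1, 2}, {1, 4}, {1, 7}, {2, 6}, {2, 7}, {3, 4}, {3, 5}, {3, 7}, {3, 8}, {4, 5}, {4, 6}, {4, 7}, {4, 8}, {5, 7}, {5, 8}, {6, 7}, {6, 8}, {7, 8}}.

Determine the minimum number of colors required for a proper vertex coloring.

5

3, 4, 5, 7, 8 are mutually adjacent (a clique of size 5), so at least 5 colors are needed.
5 colors suffice: color a → {0, 7}; color b → {2, 4}; color c → {1, 8}; color d → {3, 6}; color e → {5}. Each edge has distinct colors on its endpoints.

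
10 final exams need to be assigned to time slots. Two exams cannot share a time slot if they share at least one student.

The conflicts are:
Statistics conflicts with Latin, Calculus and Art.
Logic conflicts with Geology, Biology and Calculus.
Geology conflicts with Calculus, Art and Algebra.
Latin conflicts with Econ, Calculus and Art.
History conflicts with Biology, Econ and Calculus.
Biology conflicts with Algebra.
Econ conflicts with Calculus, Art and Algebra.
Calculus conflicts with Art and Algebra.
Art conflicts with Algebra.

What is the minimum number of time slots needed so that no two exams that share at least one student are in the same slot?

4

Statistics, Latin, Calculus, Art pairwise conflict, so at least 4 time slots are needed.
4 time slots suffice: time slot 1 → {Biology, Calculus}; time slot 2 → {Logic, History, Art}; time slot 3 → {Statistics, Geology, Econ}; time slot 4 → {Latin, Algebra}. No two conflicting exams share a time slot.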